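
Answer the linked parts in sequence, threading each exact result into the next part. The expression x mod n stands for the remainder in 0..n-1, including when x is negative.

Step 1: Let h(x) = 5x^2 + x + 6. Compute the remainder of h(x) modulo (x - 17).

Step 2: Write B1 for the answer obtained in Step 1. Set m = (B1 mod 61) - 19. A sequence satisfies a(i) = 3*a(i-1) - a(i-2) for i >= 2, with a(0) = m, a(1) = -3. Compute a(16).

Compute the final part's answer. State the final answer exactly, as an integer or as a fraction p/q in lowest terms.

5945673

Step 1: remainder = value at the root: 5*(17)^2 + 1*(17)^1 + 6 = (1445) + (17) + (6) = 1468; answer 1468
Step 2: B1 = 1468; m = -15; a(2) = 3*(-3) - 1*(-15) = 6; iterating: a(2)=6, a(3)=21, a(4)=57, a(5)=150, a(6)=393, a(7)=1029, a(8)=2694, a(9)=7053, a(10)=18465, a(11)=48342, a(12)=126561, a(13)=331341, a(14)=867462, a(15)=2271045, a(16)=5945673; answer 5945673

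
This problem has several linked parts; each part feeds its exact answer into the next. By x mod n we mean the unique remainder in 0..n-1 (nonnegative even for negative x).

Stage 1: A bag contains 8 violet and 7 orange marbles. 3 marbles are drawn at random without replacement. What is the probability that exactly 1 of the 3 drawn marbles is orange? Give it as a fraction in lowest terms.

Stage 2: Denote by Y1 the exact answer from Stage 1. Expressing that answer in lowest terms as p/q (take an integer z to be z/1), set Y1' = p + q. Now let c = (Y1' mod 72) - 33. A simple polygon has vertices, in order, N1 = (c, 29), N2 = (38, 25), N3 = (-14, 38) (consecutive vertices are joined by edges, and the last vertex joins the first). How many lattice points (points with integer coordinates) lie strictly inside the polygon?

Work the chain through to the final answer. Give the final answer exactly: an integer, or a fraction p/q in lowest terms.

Stage 1: total draws C(15,3) = 455; favorable C(7,1)*C(8,2) = 196; P = 28/65; answer 28/65
Stage 2: Y1 = 28/65; threaded value p + q = 93; c = -12; cross terms: (-12*25 - 38*29)=-1402, (38*38 - -14*25)=1794, (-14*29 - -12*38)=50; twice the area = |442| = 442; area = 221; boundary points = 2 + 13 + 1 = 16; strictly interior points = area - boundary/2 + 1 = 214; answer 214

214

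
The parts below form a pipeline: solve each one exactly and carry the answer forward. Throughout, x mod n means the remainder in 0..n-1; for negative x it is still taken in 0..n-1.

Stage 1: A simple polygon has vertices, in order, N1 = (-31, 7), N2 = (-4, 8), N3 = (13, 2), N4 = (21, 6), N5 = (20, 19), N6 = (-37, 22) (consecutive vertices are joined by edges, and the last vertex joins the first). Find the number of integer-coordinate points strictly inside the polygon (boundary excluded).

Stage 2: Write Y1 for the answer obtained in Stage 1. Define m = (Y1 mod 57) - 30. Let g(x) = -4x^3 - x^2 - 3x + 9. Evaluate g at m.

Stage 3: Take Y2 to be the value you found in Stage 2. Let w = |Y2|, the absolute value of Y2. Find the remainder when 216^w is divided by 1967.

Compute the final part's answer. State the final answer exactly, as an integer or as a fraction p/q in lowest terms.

Stage 1: cross terms: (-31*8 - -4*7)=-220, (-4*2 - 13*8)=-112, (13*6 - 21*2)=36, (21*19 - 20*6)=279, (20*22 - -37*19)=1143, (-37*7 - -31*22)=423; twice the area = |1549| = 1549; area = 1549/2; boundary points = 1 + 1 + 4 + 1 + 3 + 3 = 13; strictly interior points = area - boundary/2 + 1 = 769; answer 769
Stage 2: Y1 = 769; m = -2; -4*(-2)^3 - 1*(-2)^2 - 3*(-2)^1 + 9 = (32) + (-4) + (6) + (9) = 43; answer 43
Stage 3: Y2 = 43; w = 43; squarings mod 1967: 216^1=216, 216^2=1415, 216^4=1786, 216^8=1289, 216^16=1373, 216^32=743; 216^43 = 216^1 * 216^2 * 216^8 * 216^32 = 916 (mod 1967); answer 916

916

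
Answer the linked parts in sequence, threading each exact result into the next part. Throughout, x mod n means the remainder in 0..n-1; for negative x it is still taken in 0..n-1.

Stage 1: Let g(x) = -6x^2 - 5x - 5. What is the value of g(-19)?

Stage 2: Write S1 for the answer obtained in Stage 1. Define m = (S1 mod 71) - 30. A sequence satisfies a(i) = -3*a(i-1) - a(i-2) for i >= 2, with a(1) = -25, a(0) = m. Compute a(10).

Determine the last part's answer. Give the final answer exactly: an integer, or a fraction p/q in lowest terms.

107109

Stage 1: -6*(-19)^2 - 5*(-19)^1 - 5 = (-2166) + (95) + (-5) = -2076; answer -2076
Stage 2: S1 = -2076; m = 24; a(2) = -3*(-25) - 1*(24) = 51; iterating: a(2)=51, a(3)=-128, a(4)=333, a(5)=-871, a(6)=2280, a(7)=-5969, a(8)=15627, a(9)=-40912, a(10)=107109; answer 107109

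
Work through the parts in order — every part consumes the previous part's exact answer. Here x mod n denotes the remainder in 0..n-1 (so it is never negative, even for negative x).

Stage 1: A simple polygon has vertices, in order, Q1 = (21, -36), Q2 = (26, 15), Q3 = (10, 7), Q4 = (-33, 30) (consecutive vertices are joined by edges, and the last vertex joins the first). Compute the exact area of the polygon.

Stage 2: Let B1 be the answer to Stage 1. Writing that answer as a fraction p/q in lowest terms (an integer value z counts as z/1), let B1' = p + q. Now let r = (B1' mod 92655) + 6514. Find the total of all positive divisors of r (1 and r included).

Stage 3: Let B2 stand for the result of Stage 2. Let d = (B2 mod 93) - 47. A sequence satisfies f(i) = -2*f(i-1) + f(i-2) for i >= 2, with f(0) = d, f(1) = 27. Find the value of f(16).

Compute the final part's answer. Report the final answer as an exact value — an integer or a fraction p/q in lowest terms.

-9592064

Stage 1: cross terms: (21*15 - 26*-36)=1251, (26*7 - 10*15)=32, (10*30 - -33*7)=531, (-33*-36 - 21*30)=558; twice the area = |2372| = 2372; area = 1186; answer 1186
Stage 2: B1 = 1186; threaded value p + q = 1187; r = 7701; 7701 = 3 * 17 * 151; sigma = (1 + 3) * (1 + 17) * (1 + 151) = 4 * 18 * 152 = 10944; answer 10944
Stage 3: B2 = 10944; d = 16; f(2) = -2*(27) + 1*(16) = -38; iterating: f(2)=-38, f(3)=103, f(4)=-244, f(5)=591, f(6)=-1426, f(7)=3443, f(8)=-8312, f(9)=20067, f(10)=-48446, f(11)=116959, f(12)=-282364, f(13)=681687, f(14)=-1645738, f(15)=3973163, f(16)=-9592064; answer -9592064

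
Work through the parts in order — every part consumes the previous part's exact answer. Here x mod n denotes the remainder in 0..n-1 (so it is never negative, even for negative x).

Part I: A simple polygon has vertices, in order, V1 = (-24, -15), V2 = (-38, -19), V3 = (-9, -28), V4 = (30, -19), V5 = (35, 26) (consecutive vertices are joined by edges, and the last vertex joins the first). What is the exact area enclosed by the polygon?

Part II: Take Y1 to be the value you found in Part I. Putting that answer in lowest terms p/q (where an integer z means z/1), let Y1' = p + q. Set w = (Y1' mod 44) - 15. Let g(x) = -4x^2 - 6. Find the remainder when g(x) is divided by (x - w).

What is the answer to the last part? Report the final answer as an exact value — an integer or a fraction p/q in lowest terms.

-2506

Part I: cross terms: (-24*-19 - -38*-15)=-114, (-38*-28 - -9*-19)=893, (-9*-19 - 30*-28)=1011, (30*26 - 35*-19)=1445, (35*-15 - -24*26)=99; twice the area = |3334| = 3334; area = 1667; answer 1667
Part II: Y1 = 1667; threaded value p + q = 1668; w = 25; remainder = value at the root: -4*(25)^2 - 6 = (-2500) + (-6) = -2506; answer -2506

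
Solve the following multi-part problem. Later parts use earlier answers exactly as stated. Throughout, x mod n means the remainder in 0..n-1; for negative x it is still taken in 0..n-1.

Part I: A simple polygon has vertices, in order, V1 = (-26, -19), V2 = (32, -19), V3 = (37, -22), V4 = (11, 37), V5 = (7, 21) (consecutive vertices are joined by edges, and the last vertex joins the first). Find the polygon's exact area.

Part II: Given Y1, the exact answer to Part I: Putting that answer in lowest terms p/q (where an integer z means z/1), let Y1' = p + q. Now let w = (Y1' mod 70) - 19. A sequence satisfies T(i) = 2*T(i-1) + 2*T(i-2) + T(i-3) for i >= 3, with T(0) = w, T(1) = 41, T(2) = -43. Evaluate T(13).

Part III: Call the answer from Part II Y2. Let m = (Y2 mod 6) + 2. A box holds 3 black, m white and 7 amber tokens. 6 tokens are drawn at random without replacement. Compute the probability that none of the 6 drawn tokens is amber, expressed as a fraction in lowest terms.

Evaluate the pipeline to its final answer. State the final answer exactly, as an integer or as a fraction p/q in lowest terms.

4/715

Part I: cross terms: (-26*-19 - 32*-19)=1102, (32*-22 - 37*-19)=-1, (37*37 - 11*-22)=1611, (11*21 - 7*37)=-28, (7*-19 - -26*21)=413; twice the area = |3097| = 3097; area = 3097/2; answer 3097/2
Part II: Y1 = 3097/2; threaded value p + q = 3099; w = 0; T(3) = 2*(-43) + 2*(41) + 1*(0) = -4; iterating: T(3)=-4, T(4)=-53, T(5)=-157, T(6)=-424, T(7)=-1215, T(8)=-3435, T(9)=-9724, T(10)=-27533, T(11)=-77949, T(12)=-220688, T(13)=-624807; answer -624807
Part III: Y2 = -624807; m = 5; total draws C(15,6) = 5005; favorable C(8,6) = 28; P = 4/715; answer 4/715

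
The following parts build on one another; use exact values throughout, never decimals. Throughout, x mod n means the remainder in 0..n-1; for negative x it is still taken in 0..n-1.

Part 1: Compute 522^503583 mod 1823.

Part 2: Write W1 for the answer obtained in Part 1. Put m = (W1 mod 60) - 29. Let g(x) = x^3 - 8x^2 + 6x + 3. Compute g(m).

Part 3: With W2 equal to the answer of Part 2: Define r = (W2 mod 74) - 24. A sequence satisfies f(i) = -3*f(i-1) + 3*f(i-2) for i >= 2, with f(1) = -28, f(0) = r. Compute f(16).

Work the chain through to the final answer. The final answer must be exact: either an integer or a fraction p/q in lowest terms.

9245787444

Part 1: squarings mod 1823: 522^1=522, 522^2=857, 522^4=1603, 522^8=1002, 522^16=1354, 522^32=1201, 522^64=408, 522^128=571, 522^256=1547, 522^512=1433, 522^1024=791, 522^2048=392, 522^4096=532, 522^8192=459, 522^16384=1036, 522^32768=1372, 522^65536=1048, 522^131072=858, 522^262144=1495; 522^503583 = 522^1 * 522^2 * 522^4 * 522^8 * 522^16 * 522^256 * 522^512 * 522^1024 * 522^2048 * 522^8192 * 522^32768 * 522^65536 * 522^131072 * 522^262144 = 1368 (mod 1823); answer 1368
Part 2: W1 = 1368; m = 19; 1*(19)^3 - 8*(19)^2 + 6*(19)^1 + 3 = (6859) + (-2888) + (114) + (3) = 4088; answer 4088
Part 3: W2 = 4088; r = -6; f(2) = -3*(-28) + 3*(-6) = 66; iterating: f(2)=66, f(3)=-282, f(4)=1044, f(5)=-3978, f(6)=15066, f(7)=-57132, f(8)=216594, f(9)=-821178, f(10)=3113316, f(11)=-11803482, f(12)=44750394, f(13)=-169661628, f(14)=643236066, f(15)=-2438693082, f(16)=9245787444; answer 9245787444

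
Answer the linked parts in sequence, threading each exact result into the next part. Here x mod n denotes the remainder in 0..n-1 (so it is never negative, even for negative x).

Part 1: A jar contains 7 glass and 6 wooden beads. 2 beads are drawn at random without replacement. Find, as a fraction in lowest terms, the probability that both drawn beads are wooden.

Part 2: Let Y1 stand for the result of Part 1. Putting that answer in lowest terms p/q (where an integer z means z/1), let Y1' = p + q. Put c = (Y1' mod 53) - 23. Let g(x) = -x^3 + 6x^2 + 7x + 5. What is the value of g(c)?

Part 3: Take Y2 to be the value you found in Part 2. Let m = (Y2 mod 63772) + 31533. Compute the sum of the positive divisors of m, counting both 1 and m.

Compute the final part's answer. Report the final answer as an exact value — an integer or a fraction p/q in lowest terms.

248976

Part 1: total draws C(13,2) = 78; favorable C(6,2) = 15; P = 5/26; answer 5/26
Part 2: Y1 = 5/26; threaded value p + q = 31; c = 8; -1*(8)^3 + 6*(8)^2 + 7*(8)^1 + 5 = (-512) + (384) + (56) + (5) = -67; answer -67
Part 3: Y2 = -67; m = 95238; 95238 = 2 * 3^2 * 11 * 13 * 37; sigma = (1 + 2) * (1 + 3 + 9) * (1 + 11) * (1 + 13) * (1 + 37) = 3 * 13 * 12 * 14 * 38 = 248976; answer 248976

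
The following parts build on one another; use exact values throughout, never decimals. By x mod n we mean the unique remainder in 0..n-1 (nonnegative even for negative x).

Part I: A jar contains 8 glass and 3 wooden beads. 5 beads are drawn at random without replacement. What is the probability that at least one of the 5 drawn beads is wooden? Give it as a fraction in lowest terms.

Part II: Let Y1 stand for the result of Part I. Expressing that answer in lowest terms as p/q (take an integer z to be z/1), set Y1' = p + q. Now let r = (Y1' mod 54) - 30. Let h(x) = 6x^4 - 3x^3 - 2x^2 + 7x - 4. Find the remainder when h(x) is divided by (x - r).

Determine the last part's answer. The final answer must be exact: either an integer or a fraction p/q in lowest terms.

1436354

Part I: total draws C(11,5) = 462; complement C(8,5) = 56; favorable 462 - 56 = 406; P = 29/33; answer 29/33
Part II: Y1 = 29/33; threaded value p + q = 62; r = -22; remainder = value at the root: 6*(-22)^4 - 3*(-22)^3 - 2*(-22)^2 + 7*(-22)^1 - 4 = (1405536) + (31944) + (-968) + (-154) + (-4) = 1436354; answer 1436354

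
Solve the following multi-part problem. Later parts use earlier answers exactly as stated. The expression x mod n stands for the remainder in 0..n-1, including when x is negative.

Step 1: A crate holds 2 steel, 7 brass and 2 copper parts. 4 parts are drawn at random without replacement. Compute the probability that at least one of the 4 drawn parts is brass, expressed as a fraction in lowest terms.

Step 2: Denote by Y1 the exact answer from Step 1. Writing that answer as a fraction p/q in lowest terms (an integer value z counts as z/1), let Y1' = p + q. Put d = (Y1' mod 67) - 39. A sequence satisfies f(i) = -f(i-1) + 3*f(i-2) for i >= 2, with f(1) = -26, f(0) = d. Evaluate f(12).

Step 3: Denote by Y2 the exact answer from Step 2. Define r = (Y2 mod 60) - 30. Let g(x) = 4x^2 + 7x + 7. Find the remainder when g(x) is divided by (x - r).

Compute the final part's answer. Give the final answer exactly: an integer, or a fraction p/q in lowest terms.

Step 1: total draws C(11,4) = 330; complement C(4,4) = 1; favorable 330 - 1 = 329; P = 329/330; answer 329/330
Step 2: Y1 = 329/330; threaded value p + q = 659; d = 17; f(2) = -1*(-26) + 3*(17) = 77; iterating: f(2)=77, f(3)=-155, f(4)=386, f(5)=-851, f(6)=2009, f(7)=-4562, f(8)=10589, f(9)=-24275, f(10)=56042, f(11)=-128867, f(12)=296993; answer 296993
Step 3: Y2 = 296993; r = 23; remainder = value at the root: 4*(23)^2 + 7*(23)^1 + 7 = (2116) + (161) + (7) = 2284; answer 2284

2284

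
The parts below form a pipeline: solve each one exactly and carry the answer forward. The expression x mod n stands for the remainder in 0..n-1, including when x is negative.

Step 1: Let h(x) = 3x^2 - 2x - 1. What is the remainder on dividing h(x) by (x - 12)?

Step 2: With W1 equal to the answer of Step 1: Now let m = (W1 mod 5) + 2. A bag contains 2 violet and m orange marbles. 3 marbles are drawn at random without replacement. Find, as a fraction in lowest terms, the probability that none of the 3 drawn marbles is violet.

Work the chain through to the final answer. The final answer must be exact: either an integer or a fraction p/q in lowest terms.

Step 1: remainder = value at the root: 3*(12)^2 - 2*(12)^1 - 1 = (432) + (-24) + (-1) = 407; answer 407
Step 2: W1 = 407; m = 4; total draws C(6,3) = 20; favorable C(4,3) = 4; P = 1/5; answer 1/5

1/5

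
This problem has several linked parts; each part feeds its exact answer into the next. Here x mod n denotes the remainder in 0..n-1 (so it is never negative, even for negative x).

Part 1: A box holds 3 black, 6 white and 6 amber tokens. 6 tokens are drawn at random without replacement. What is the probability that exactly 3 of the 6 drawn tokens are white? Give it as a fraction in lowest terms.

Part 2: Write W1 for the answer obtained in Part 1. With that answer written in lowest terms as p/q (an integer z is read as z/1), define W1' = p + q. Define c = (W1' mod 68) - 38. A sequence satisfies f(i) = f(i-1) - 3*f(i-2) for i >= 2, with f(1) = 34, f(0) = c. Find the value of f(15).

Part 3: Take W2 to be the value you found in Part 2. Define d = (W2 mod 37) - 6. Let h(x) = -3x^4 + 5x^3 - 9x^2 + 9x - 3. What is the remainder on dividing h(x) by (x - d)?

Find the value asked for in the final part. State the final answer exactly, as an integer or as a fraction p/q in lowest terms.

-1271

Part 1: total draws C(15,6) = 5005; favorable C(6,3)*C(9,3) = 1680; P = 48/143; answer 48/143
Part 2: W1 = 48/143; threaded value p + q = 191; c = 17; f(2) = 1*(34) - 3*(17) = -17; iterating: f(2)=-17, f(3)=-119, f(4)=-68, f(5)=289, f(6)=493, f(7)=-374, f(8)=-1853, f(9)=-731, f(10)=4828, f(11)=7021, f(12)=-7463, f(13)=-28526, f(14)=-6137, f(15)=79441; answer 79441
Part 3: W2 = 79441; d = -4; remainder = value at the root: -3*(-4)^4 + 5*(-4)^3 - 9*(-4)^2 + 9*(-4)^1 - 3 = (-768) + (-320) + (-144) + (-36) + (-3) = -1271; answer -1271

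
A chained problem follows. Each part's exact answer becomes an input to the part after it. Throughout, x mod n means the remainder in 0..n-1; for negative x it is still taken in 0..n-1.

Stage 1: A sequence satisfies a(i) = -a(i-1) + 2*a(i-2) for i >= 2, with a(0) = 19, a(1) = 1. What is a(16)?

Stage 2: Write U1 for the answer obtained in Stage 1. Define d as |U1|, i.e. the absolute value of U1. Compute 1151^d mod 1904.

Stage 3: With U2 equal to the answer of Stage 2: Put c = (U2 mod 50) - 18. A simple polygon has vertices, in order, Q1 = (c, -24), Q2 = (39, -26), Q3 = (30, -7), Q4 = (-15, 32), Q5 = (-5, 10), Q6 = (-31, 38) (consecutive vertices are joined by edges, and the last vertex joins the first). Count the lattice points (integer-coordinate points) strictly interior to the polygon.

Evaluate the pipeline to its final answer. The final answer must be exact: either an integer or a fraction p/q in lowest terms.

1165

Stage 1: a(2) = -1*(1) + 2*(19) = 37; iterating: a(2)=37, a(3)=-35, a(4)=109, a(5)=-179, a(6)=397, a(7)=-755, a(8)=1549, a(9)=-3059, a(10)=6157, a(11)=-12275, a(12)=24589, a(13)=-49139, a(14)=98317, a(15)=-196595, a(16)=393229; answer 393229
Stage 2: U1 = 393229; d = 393229; squarings mod 1904: 1151^1=1151, 1151^2=1521, 1151^4=81, 1151^8=849, 1151^16=1089, 1151^32=1633, 1151^64=1089, 1151^128=1633, 1151^256=1089, 1151^512=1633, 1151^1024=1089, 1151^2048=1633, 1151^4096=1089, 1151^8192=1633, 1151^16384=1089, 1151^32768=1633, 1151^65536=1089, 1151^131072=1633, 1151^262144=1089; 1151^393229 = 1151^1 * 1151^4 * 1151^8 * 1151^131072 * 1151^262144 = 31 (mod 1904); answer 31
Stage 3: U2 = 31; c = 13; cross terms: (13*-26 - 39*-24)=598, (39*-7 - 30*-26)=507, (30*32 - -15*-7)=855, (-15*10 - -5*32)=10, (-5*38 - -31*10)=120, (-31*-24 - 13*38)=250; twice the area = |2340| = 2340; area = 1170; boundary points = 2 + 1 + 3 + 2 + 2 + 2 = 12; strictly interior points = area - boundary/2 + 1 = 1165; answer 1165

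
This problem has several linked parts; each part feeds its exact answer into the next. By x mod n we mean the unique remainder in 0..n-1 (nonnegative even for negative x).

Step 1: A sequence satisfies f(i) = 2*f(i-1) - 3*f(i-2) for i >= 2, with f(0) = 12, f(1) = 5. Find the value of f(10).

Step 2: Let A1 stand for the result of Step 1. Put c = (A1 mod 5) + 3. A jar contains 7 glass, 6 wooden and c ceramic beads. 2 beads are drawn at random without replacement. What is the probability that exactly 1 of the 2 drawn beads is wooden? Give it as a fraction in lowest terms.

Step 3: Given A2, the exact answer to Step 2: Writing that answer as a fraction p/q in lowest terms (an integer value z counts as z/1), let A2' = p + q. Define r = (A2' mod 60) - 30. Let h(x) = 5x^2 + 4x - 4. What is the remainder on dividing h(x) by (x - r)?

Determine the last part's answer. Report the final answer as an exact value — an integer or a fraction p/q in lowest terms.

101

Step 1: f(2) = 2*(5) - 3*(12) = -26; iterating: f(2)=-26, f(3)=-67, f(4)=-56, f(5)=89, f(6)=346, f(7)=425, f(8)=-188, f(9)=-1651, f(10)=-2738; answer -2738
Step 2: A1 = -2738; c = 5; total draws C(18,2) = 153; favorable C(6,1)*C(12,1) = 72; P = 8/17; answer 8/17
Step 3: A2 = 8/17; threaded value p + q = 25; r = -5; remainder = value at the root: 5*(-5)^2 + 4*(-5)^1 - 4 = (125) + (-20) + (-4) = 101; answer 101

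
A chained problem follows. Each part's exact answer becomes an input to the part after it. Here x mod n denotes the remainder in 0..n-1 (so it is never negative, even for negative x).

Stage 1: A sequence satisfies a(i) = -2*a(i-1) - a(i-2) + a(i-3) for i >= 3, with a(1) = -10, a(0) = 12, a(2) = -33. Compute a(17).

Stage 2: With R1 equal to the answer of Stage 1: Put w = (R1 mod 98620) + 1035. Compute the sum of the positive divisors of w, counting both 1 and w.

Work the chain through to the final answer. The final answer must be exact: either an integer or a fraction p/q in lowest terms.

12096

Stage 1: a(3) = -2*(-33) - 1*(-10) + 1*(12) = 88; iterating: a(3)=88, a(4)=-153, a(5)=185, a(6)=-129, a(7)=-80, a(8)=474, a(9)=-997, a(10)=1440, a(11)=-1409, a(12)=381, a(13)=2087, a(14)=-5964, a(15)=10222, a(16)=-12393, a(17)=8600; answer 8600
Stage 2: R1 = 8600; w = 9635; 9635 = 5 * 41 * 47; sigma = (1 + 5) * (1 + 41) * (1 + 47) = 6 * 42 * 48 = 12096; answer 12096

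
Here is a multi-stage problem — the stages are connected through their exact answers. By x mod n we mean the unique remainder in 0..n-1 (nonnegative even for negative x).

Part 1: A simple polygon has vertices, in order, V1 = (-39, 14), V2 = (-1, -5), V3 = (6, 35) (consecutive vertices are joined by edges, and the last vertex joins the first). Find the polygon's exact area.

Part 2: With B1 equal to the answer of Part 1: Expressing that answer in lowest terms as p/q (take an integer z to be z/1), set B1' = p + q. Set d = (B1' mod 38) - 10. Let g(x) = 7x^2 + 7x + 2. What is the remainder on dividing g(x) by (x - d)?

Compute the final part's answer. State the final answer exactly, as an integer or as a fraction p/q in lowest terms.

926

Part 1: cross terms: (-39*-5 - -1*14)=209, (-1*35 - 6*-5)=-5, (6*14 - -39*35)=1449; twice the area = |1653| = 1653; area = 1653/2; answer 1653/2
Part 2: B1 = 1653/2; threaded value p + q = 1655; d = 11; remainder = value at the root: 7*(11)^2 + 7*(11)^1 + 2 = (847) + (77) + (2) = 926; answer 926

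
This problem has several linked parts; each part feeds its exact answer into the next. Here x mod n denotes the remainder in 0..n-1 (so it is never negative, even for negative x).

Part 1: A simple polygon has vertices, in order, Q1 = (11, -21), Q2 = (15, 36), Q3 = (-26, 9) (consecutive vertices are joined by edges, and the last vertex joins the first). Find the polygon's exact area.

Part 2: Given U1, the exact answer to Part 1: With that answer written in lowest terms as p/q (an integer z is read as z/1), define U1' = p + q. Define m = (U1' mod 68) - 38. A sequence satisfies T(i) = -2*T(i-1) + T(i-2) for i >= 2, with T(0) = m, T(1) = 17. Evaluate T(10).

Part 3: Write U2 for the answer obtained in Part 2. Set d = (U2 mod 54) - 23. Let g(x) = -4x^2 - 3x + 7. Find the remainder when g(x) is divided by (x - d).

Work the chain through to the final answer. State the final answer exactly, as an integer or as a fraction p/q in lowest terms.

-15

Part 1: cross terms: (11*36 - 15*-21)=711, (15*9 - -26*36)=1071, (-26*-21 - 11*9)=447; twice the area = |2229| = 2229; area = 2229/2; answer 2229/2
Part 2: U1 = 2229/2; threaded value p + q = 2231; m = 17; T(2) = -2*(17) + 1*(17) = -17; iterating: T(2)=-17, T(3)=51, T(4)=-119, T(5)=289, T(6)=-697, T(7)=1683, T(8)=-4063, T(9)=9809, T(10)=-23681; answer -23681
Part 3: U2 = -23681; d = 2; remainder = value at the root: -4*(2)^2 - 3*(2)^1 + 7 = (-16) + (-6) + (7) = -15; answer -15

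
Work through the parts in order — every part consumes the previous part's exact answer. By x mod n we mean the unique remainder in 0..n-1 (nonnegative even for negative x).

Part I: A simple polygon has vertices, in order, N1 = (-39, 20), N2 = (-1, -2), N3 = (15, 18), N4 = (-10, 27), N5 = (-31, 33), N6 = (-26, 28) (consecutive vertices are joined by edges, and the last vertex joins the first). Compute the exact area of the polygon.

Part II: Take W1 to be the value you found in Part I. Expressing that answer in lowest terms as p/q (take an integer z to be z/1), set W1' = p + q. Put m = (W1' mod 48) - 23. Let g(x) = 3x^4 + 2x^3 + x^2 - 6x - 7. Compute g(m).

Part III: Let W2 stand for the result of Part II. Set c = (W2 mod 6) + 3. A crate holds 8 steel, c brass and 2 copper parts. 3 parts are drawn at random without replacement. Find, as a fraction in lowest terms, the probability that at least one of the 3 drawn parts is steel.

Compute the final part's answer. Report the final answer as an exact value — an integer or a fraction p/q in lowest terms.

Part I: cross terms: (-39*-2 - -1*20)=98, (-1*18 - 15*-2)=12, (15*27 - -10*18)=585, (-10*33 - -31*27)=507, (-31*28 - -26*33)=-10, (-26*20 - -39*28)=572; twice the area = |1764| = 1764; area = 882; answer 882
Part II: W1 = 882; threaded value p + q = 883; m = -4; 3*(-4)^4 + 2*(-4)^3 + 1*(-4)^2 - 6*(-4)^1 - 7 = (768) + (-128) + (16) + (24) + (-7) = 673; answer 673
Part III: W2 = 673; c = 4; total draws C(14,3) = 364; complement C(6,3) = 20; favorable 364 - 20 = 344; P = 86/91; answer 86/91

86/91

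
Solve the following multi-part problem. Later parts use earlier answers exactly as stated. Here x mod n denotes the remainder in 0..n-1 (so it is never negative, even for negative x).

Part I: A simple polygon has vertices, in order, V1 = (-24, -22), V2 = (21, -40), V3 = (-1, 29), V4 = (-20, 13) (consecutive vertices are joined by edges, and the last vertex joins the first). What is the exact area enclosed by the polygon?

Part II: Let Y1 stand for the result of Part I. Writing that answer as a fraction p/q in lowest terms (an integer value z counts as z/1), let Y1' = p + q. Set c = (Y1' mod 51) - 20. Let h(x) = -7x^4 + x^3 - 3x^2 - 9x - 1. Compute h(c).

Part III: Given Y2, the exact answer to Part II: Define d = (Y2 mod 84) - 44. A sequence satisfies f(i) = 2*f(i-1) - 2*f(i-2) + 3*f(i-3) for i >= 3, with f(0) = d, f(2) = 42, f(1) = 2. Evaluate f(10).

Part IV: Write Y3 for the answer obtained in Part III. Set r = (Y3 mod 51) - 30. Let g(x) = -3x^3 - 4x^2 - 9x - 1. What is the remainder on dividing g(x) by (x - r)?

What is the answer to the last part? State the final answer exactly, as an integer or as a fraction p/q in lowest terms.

-18955

Part I: cross terms: (-24*-40 - 21*-22)=1422, (21*29 - -1*-40)=569, (-1*13 - -20*29)=567, (-20*-22 - -24*13)=752; twice the area = |3310| = 3310; area = 1655; answer 1655
Part II: Y1 = 1655; threaded value p + q = 1656; c = 4; -7*(4)^4 + 1*(4)^3 - 3*(4)^2 - 9*(4)^1 - 1 = (-1792) + (64) + (-48) + (-36) + (-1) = -1813; answer -1813
Part III: Y2 = -1813; d = -9; f(3) = 2*(42) - 2*(2) + 3*(-9) = 53; iterating: f(3)=53, f(4)=28, f(5)=76, f(6)=255, f(7)=442, f(8)=602, f(9)=1085, f(10)=2292; answer 2292
Part IV: Y3 = 2292; r = 18; remainder = value at the root: -3*(18)^3 - 4*(18)^2 - 9*(18)^1 - 1 = (-17496) + (-1296) + (-162) + (-1) = -18955; answer -18955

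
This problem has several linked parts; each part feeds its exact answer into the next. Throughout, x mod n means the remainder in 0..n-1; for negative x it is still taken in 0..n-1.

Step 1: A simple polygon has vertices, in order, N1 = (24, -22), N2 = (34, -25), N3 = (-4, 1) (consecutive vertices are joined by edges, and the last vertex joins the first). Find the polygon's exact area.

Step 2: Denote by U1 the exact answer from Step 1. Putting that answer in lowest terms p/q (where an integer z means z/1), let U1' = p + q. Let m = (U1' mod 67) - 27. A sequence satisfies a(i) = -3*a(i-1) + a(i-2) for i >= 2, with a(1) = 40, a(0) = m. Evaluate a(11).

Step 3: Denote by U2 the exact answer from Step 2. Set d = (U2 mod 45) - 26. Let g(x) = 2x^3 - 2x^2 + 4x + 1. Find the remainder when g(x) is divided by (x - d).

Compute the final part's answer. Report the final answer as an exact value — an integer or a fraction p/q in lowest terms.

Step 1: cross terms: (24*-25 - 34*-22)=148, (34*1 - -4*-25)=-66, (-4*-22 - 24*1)=64; twice the area = |146| = 146; area = 73; answer 73
Step 2: U1 = 73; threaded value p + q = 74; m = -20; a(2) = -3*(40) + 1*(-20) = -140; iterating: a(2)=-140, a(3)=460, a(4)=-1520, a(5)=5020, a(6)=-16580, a(7)=54760, a(8)=-180860, a(9)=597340, a(10)=-1972880, a(11)=6515980; answer 6515980
Step 3: U2 = 6515980; d = -1; remainder = value at the root: 2*(-1)^3 - 2*(-1)^2 + 4*(-1)^1 + 1 = (-2) + (-2) + (-4) + (1) = -7; answer -7

-7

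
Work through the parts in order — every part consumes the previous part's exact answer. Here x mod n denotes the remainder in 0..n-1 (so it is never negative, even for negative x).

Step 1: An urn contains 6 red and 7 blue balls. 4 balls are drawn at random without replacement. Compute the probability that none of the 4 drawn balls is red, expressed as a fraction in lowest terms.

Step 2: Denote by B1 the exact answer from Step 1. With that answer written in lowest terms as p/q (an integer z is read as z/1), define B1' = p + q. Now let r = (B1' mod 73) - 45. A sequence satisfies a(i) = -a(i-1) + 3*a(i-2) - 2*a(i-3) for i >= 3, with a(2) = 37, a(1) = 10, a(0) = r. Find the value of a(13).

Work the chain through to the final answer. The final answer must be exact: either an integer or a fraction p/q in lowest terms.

Step 1: total draws C(13,4) = 715; favorable C(7,4) = 35; P = 7/143; answer 7/143
Step 2: B1 = 7/143; threaded value p + q = 150; r = -41; a(3) = -1*(37) + 3*(10) - 2*(-41) = 75; iterating: a(3)=75, a(4)=16, a(5)=135, a(6)=-237, a(7)=610, a(8)=-1591, a(9)=3895, a(10)=-9888, a(11)=24755, a(12)=-62209, a(13)=156250; answer 156250

156250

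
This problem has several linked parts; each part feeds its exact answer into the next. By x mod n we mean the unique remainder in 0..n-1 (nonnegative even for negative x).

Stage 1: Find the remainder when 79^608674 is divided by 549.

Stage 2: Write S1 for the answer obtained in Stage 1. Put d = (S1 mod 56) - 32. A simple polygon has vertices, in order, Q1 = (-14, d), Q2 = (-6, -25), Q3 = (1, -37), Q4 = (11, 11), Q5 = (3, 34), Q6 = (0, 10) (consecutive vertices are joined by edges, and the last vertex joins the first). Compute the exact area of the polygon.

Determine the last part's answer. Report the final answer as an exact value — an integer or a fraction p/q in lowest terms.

Stage 1: squarings mod 549: 79^1=79, 79^2=202, 79^4=178, 79^8=391, 79^16=259, 79^32=103, 79^64=178, 79^128=391, 79^256=259, 79^512=103, 79^1024=178, 79^2048=391, 79^4096=259, 79^8192=103, 79^16384=178, 79^32768=391, 79^65536=259, 79^131072=103, 79^262144=178, 79^524288=391; 79^608674 = 79^2 * 79^32 * 79^128 * 79^256 * 79^2048 * 79^16384 * 79^65536 * 79^524288 = 493 (mod 549); answer 493
Stage 2: S1 = 493; d = 13; cross terms: (-14*-25 - -6*13)=428, (-6*-37 - 1*-25)=247, (1*11 - 11*-37)=418, (11*34 - 3*11)=341, (3*10 - 0*34)=30, (0*13 - -14*10)=140; twice the area = |1604| = 1604; area = 802; answer 802

802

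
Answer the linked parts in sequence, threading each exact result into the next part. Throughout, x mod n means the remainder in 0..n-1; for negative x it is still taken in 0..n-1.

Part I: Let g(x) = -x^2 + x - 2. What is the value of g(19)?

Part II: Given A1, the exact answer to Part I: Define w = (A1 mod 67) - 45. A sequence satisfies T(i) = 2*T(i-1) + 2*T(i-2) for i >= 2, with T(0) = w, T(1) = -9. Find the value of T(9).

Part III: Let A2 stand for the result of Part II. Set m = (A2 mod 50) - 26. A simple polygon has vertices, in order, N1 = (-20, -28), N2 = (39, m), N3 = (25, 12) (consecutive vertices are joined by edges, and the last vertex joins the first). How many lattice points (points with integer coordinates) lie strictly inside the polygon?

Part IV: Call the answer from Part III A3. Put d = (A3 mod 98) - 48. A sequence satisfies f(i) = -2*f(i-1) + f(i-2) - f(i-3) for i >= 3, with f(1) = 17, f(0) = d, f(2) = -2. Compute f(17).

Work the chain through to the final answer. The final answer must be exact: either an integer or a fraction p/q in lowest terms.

Part I: -1*(19)^2 + 1*(19)^1 - 2 = (-361) + (19) + (-2) = -344; answer -344
Part II: A1 = -344; w = 13; T(2) = 2*(-9) + 2*(13) = 8; iterating: T(2)=8, T(3)=-2, T(4)=12, T(5)=20, T(6)=64, T(7)=168, T(8)=464, T(9)=1264; answer 1264
Part III: A2 = 1264; m = -12; cross terms: (-20*-12 - 39*-28)=1332, (39*12 - 25*-12)=768, (25*-28 - -20*12)=-460; twice the area = |1640| = 1640; area = 820; boundary points = 1 + 2 + 5 = 8; strictly interior points = area - boundary/2 + 1 = 817; answer 817
Part IV: A3 = 817; d = -15; f(3) = -2*(-2) + 1*(17) - 1*(-15) = 36; iterating: f(3)=36, f(4)=-91, f(5)=220, f(6)=-567, f(7)=1445, f(8)=-3677, f(9)=9366, f(10)=-23854, f(11)=60751, f(12)=-154722, f(13)=394049, f(14)=-1003571, f(15)=2555913, f(16)=-6509446, f(17)=16578376; answer 16578376

16578376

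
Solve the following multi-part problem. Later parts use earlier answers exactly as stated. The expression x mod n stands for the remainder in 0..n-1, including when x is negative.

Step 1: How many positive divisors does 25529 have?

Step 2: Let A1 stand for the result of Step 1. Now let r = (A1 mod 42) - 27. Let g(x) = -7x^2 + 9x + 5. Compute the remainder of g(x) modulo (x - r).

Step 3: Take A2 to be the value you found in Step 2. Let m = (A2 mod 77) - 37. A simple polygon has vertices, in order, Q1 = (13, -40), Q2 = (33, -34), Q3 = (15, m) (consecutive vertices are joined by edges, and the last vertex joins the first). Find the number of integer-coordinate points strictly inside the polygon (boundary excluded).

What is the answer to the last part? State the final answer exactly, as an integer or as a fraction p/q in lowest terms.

Step 1: 25529 = 7^2 * 521; number of divisors = (2+1) * (1+1) = 6; answer 6
Step 2: A1 = 6; r = -21; remainder = value at the root: -7*(-21)^2 + 9*(-21)^1 + 5 = (-3087) + (-189) + (5) = -3271; answer -3271
Step 3: A2 = -3271; m = 3; cross terms: (13*-34 - 33*-40)=878, (33*3 - 15*-34)=609, (15*-40 - 13*3)=-639; twice the area = |848| = 848; area = 424; boundary points = 2 + 1 + 1 = 4; strictly interior points = area - boundary/2 + 1 = 423; answer 423

423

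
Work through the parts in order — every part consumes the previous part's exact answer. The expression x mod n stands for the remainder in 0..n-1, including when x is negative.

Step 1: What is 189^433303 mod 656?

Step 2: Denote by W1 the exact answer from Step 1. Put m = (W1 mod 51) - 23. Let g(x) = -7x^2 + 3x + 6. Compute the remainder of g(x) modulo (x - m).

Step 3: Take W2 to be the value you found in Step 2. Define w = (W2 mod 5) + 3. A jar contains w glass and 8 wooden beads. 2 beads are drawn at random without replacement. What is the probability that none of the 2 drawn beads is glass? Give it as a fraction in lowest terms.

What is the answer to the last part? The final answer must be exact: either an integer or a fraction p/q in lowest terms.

14/39

Step 1: squarings mod 656: 189^1=189, 189^2=297, 189^4=305, 189^8=529, 189^16=385, 189^32=625, 189^64=305, 189^128=529, 189^256=385, 189^512=625, 189^1024=305, 189^2048=529, 189^4096=385, 189^8192=625, 189^16384=305, 189^32768=529, 189^65536=385, 189^131072=625, 189^262144=305; 189^433303 = 189^1 * 189^2 * 189^4 * 189^16 * 189^128 * 189^1024 * 189^2048 * 189^4096 * 189^32768 * 189^131072 * 189^262144 = 373 (mod 656); answer 373
Step 2: W1 = 373; m = -7; remainder = value at the root: -7*(-7)^2 + 3*(-7)^1 + 6 = (-343) + (-21) + (6) = -358; answer -358
Step 3: W2 = -358; w = 5; total draws C(13,2) = 78; favorable C(8,2) = 28; P = 14/39; answer 14/39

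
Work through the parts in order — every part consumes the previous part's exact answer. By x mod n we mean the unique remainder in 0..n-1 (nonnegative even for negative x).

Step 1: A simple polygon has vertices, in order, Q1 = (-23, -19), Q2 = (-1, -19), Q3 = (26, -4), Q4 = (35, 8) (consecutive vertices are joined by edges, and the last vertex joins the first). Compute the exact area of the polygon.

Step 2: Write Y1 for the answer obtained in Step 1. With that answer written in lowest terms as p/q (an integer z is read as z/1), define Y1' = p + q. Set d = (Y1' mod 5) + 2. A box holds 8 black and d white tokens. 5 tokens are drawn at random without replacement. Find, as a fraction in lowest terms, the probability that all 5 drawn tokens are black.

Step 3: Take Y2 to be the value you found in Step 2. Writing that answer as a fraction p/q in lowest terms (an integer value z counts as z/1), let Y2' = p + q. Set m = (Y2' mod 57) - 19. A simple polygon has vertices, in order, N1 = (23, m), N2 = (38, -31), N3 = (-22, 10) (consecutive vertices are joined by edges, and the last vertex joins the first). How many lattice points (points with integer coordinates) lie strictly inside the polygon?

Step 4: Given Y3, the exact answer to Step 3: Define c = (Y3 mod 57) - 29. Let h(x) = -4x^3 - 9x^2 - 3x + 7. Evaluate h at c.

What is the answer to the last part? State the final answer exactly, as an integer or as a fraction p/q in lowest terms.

Step 1: cross terms: (-23*-19 - -1*-19)=418, (-1*-4 - 26*-19)=498, (26*8 - 35*-4)=348, (35*-19 - -23*8)=-481; twice the area = |783| = 783; area = 783/2; answer 783/2
Step 2: Y1 = 783/2; threaded value p + q = 785; d = 2; total draws C(10,5) = 252; favorable C(8,5) = 56; P = 2/9; answer 2/9
Step 3: Y2 = 2/9; threaded value p + q = 11; m = -8; cross terms: (23*-31 - 38*-8)=-409, (38*10 - -22*-31)=-302, (-22*-8 - 23*10)=-54; twice the area = |-765| = 765; area = 765/2; boundary points = 1 + 1 + 9 = 11; strictly interior points = area - boundary/2 + 1 = 378; answer 378
Step 4: Y3 = 378; c = 7; -4*(7)^3 - 9*(7)^2 - 3*(7)^1 + 7 = (-1372) + (-441) + (-21) + (7) = -1827; answer -1827

-1827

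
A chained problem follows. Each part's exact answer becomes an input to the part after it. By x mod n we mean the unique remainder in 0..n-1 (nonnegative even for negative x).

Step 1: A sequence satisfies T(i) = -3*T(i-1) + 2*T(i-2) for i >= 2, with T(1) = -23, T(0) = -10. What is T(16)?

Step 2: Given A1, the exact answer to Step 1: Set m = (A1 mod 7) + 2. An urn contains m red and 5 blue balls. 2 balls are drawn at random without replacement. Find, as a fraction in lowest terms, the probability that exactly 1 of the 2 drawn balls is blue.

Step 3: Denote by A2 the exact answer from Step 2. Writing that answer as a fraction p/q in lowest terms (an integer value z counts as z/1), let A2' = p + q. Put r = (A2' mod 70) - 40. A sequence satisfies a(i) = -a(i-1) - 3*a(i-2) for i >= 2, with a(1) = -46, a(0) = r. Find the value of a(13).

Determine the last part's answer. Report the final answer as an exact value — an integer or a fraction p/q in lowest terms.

Step 1: T(2) = -3*(-23) + 2*(-10) = 49; iterating: T(2)=49, T(3)=-193, T(4)=677, T(5)=-2417, T(6)=8605, T(7)=-30649, T(8)=109157, T(9)=-388769, T(10)=1384621, T(11)=-4931401, T(12)=17563445, T(13)=-62553137, T(14)=222786301, T(15)=-793465177, T(16)=2825968133; answer 2825968133
Step 2: A1 = 2825968133; m = 4; total draws C(9,2) = 36; favorable C(5,1)*C(4,1) = 20; P = 5/9; answer 5/9
Step 3: A2 = 5/9; threaded value p + q = 14; r = -26; a(2) = -1*(-46) - 3*(-26) = 124; iterating: a(2)=124, a(3)=14, a(4)=-386, a(5)=344, a(6)=814, a(7)=-1846, a(8)=-596, a(9)=6134, a(10)=-4346, a(11)=-14056, a(12)=27094, a(13)=15074; answer 15074

15074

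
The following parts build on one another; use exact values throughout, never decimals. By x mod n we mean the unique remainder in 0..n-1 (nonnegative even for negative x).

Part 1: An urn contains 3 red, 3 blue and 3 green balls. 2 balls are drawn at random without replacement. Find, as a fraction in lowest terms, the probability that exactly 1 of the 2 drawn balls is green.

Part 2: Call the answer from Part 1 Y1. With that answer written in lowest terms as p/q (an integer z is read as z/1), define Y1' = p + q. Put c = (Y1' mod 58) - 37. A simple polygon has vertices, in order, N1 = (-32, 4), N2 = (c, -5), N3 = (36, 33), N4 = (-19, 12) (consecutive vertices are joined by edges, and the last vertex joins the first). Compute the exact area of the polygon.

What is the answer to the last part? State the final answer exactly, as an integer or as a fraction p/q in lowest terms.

Part 1: total draws C(9,2) = 36; favorable C(3,1)*C(6,1) = 18; P = 1/2; answer 1/2
Part 2: Y1 = 1/2; threaded value p + q = 3; c = -34; cross terms: (-32*-5 - -34*4)=296, (-34*33 - 36*-5)=-942, (36*12 - -19*33)=1059, (-19*4 - -32*12)=308; twice the area = |721| = 721; area = 721/2; answer 721/2

721/2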